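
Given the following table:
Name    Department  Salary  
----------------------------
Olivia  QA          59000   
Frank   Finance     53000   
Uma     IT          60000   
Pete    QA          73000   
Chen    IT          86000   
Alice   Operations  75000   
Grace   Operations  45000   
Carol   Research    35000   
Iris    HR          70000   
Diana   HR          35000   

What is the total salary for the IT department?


IT department members:
  Uma: 60000
  Chen: 86000
Total = 60000 + 86000 = 146000

ANSWER: 146000


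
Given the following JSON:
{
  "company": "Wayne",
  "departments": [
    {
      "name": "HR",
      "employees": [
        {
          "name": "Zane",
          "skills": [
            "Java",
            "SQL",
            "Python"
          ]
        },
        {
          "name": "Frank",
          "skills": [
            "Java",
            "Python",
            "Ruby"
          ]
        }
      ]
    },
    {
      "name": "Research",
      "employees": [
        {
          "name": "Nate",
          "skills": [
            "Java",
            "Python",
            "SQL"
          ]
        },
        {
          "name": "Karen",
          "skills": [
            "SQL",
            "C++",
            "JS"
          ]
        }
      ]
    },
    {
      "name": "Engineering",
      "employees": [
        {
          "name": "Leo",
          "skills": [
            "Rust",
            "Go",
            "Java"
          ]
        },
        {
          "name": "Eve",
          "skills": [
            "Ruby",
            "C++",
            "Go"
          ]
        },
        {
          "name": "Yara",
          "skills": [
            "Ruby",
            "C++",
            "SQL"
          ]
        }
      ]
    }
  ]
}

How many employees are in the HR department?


Path: departments[0].employees
Count: 2

ANSWER: 2


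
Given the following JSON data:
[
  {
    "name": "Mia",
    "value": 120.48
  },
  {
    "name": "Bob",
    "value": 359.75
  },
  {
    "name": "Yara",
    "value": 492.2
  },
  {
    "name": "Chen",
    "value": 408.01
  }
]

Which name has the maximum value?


Comparing values:
  Mia: 120.48
  Bob: 359.75
  Yara: 492.2
  Chen: 408.01
Maximum: Yara (492.2)

ANSWER: Yara


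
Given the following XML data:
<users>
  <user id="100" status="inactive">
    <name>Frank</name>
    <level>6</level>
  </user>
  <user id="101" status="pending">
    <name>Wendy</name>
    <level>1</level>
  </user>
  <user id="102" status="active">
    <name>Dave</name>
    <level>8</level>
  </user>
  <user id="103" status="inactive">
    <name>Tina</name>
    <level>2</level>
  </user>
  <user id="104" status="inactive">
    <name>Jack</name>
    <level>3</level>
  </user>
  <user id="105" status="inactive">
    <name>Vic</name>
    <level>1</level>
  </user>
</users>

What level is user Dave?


Finding user: Dave
<level>8</level>

ANSWER: 8


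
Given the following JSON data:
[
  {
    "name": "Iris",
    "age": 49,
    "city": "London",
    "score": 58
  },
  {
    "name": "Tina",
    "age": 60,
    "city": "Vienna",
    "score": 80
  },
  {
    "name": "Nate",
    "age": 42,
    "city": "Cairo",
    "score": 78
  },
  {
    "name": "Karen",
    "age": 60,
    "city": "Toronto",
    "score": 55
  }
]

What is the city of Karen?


Looking up record where name = Karen
Record index: 3
Field 'city' = Toronto

ANSWER: Toronto


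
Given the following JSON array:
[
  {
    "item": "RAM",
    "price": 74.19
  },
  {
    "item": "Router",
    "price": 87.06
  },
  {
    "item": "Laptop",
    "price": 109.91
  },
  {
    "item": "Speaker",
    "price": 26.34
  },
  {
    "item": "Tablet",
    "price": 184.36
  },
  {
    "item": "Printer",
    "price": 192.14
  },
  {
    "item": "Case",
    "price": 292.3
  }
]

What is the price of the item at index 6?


Array index 6 -> Case
price = 292.3

ANSWER: 292.3


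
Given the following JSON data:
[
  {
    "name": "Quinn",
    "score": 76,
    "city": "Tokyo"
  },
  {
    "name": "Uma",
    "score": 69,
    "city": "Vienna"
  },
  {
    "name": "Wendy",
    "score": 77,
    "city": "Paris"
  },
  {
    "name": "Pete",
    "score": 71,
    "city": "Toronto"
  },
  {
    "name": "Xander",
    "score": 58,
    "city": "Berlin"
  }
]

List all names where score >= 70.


Filtering records where score >= 70:
  Quinn (score=76) -> YES
  Uma (score=69) -> no
  Wendy (score=77) -> YES
  Pete (score=71) -> YES
  Xander (score=58) -> no


ANSWER: Quinn, Wendy, Pete


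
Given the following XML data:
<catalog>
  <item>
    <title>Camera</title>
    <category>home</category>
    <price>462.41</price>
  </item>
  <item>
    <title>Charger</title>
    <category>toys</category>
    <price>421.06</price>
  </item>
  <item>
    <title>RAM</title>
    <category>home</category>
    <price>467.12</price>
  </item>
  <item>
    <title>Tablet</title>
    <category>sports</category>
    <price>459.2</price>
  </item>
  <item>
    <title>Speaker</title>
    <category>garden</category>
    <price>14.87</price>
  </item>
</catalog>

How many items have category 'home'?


Scanning <item> elements for <category>home</category>:
  Item 1: Camera -> MATCH
  Item 3: RAM -> MATCH
Count: 2

ANSWER: 2


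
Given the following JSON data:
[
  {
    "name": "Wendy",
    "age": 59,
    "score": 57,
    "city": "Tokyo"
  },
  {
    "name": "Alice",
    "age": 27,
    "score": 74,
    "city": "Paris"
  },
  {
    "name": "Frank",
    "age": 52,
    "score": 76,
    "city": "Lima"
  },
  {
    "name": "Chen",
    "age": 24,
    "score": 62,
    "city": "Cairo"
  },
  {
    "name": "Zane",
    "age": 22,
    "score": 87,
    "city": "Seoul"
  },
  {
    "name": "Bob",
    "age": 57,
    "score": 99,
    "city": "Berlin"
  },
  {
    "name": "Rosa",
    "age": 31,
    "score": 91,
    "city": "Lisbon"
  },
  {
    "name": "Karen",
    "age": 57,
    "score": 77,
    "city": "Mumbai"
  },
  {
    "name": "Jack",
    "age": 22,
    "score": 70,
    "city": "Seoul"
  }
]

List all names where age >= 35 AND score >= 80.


Checking both conditions:
  Wendy (age=59, score=57) -> no
  Alice (age=27, score=74) -> no
  Frank (age=52, score=76) -> no
  Chen (age=24, score=62) -> no
  Zane (age=22, score=87) -> no
  Bob (age=57, score=99) -> YES
  Rosa (age=31, score=91) -> no
  Karen (age=57, score=77) -> no
  Jack (age=22, score=70) -> no


ANSWER: Bob


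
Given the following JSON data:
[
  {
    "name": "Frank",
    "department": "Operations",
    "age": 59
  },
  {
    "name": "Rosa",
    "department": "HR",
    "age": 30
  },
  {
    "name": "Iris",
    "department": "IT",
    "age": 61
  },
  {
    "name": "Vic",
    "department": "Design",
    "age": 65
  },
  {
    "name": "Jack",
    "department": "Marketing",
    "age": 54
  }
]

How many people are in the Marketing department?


Scanning records for department = Marketing
  Record 4: Jack
Count: 1

ANSWER: 1


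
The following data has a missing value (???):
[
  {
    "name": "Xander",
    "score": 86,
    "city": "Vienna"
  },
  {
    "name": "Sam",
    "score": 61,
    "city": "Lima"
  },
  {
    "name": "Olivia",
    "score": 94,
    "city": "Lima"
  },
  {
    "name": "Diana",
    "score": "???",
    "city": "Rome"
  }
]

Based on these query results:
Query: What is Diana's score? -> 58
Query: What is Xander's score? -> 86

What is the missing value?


The missing value is Diana's score
From query: Diana's score = 58

ANSWER: 58


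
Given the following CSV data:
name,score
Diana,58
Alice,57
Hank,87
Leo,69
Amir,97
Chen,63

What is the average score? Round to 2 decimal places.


Scores: 58, 57, 87, 69, 97, 63
Sum = 431
Count = 6
Average = 431 / 6 = 71.83

ANSWER: 71.83


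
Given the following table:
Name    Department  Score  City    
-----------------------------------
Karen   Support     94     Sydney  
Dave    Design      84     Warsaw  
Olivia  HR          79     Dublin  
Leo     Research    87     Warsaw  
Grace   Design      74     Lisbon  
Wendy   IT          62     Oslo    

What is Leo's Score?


Row 4: Leo
Score = 87

ANSWER: 87


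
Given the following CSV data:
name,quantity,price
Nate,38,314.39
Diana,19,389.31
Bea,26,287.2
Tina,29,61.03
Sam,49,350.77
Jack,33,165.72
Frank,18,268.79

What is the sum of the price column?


Values in 'price' column:
  Row 1: 314.39
  Row 2: 389.31
  Row 3: 287.2
  Row 4: 61.03
  Row 5: 350.77
  Row 6: 165.72
  Row 7: 268.79
Sum = 314.39 + 389.31 + 287.2 + 61.03 + 350.77 + 165.72 + 268.79 = 1837.21

ANSWER: 1837.21


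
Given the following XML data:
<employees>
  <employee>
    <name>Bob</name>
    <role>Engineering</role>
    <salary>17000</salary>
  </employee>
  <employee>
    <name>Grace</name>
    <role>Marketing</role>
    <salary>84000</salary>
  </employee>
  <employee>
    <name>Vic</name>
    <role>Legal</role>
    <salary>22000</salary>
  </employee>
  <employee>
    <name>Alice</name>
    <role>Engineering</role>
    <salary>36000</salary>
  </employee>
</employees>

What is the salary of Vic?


Searching for <employee> with <name>Vic</name>
Found at position 3
<salary>22000</salary>

ANSWER: 22000


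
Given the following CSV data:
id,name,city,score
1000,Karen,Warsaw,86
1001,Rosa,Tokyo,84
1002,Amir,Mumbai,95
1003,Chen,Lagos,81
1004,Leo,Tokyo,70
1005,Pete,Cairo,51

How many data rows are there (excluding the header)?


Counting rows (excluding header):
Header: id,name,city,score
Data rows: 6

ANSWER: 6


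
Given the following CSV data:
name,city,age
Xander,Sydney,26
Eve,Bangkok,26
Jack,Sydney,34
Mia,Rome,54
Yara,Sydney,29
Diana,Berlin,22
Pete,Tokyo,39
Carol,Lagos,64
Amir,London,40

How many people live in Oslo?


Scanning city column for 'Oslo':
Total matches: 0

ANSWER: 0


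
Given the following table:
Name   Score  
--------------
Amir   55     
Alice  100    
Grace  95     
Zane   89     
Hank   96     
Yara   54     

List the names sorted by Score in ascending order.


Sorting by Score (ascending):
  Yara: 54
  Amir: 55
  Zane: 89
  Grace: 95
  Hank: 96
  Alice: 100


ANSWER: Yara, Amir, Zane, Grace, Hank, Alice


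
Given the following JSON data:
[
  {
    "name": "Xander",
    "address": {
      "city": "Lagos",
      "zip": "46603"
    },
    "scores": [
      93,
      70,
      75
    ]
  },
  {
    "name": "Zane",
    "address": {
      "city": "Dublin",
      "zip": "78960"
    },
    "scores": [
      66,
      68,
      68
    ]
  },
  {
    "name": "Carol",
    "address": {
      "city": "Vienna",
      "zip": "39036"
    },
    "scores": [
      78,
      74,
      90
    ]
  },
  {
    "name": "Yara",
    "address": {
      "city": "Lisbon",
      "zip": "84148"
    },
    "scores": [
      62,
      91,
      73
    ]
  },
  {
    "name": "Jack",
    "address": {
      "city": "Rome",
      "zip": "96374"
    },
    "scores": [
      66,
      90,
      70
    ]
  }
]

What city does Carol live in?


Path: records[2].address.city
Value: Vienna

ANSWER: Vienna


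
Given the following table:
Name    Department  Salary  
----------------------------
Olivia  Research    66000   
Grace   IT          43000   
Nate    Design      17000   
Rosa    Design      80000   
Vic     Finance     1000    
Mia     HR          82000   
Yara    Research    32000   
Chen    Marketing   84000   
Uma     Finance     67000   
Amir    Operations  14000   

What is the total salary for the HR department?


HR department members:
  Mia: 82000
Total = 82000 = 82000

ANSWER: 82000


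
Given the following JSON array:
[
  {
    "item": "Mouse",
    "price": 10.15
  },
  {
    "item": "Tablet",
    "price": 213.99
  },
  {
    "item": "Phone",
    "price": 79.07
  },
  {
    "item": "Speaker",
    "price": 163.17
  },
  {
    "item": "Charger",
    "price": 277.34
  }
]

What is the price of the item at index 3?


Array index 3 -> Speaker
price = 163.17

ANSWER: 163.17


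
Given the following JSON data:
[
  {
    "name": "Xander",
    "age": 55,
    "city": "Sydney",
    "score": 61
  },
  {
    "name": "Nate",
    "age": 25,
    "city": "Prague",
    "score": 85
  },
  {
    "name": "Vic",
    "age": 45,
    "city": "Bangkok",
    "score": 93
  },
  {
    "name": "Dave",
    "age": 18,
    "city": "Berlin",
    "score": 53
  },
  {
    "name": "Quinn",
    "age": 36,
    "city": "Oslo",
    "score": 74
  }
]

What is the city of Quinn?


Looking up record where name = Quinn
Record index: 4
Field 'city' = Oslo

ANSWER: Oslo


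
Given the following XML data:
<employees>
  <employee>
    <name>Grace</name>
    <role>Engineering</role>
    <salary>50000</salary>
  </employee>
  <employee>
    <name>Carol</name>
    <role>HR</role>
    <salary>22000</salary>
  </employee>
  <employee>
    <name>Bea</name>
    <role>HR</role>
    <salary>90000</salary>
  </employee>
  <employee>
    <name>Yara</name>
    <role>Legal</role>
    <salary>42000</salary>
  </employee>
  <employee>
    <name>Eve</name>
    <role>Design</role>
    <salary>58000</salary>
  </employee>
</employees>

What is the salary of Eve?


Searching for <employee> with <name>Eve</name>
Found at position 5
<salary>58000</salary>

ANSWER: 58000


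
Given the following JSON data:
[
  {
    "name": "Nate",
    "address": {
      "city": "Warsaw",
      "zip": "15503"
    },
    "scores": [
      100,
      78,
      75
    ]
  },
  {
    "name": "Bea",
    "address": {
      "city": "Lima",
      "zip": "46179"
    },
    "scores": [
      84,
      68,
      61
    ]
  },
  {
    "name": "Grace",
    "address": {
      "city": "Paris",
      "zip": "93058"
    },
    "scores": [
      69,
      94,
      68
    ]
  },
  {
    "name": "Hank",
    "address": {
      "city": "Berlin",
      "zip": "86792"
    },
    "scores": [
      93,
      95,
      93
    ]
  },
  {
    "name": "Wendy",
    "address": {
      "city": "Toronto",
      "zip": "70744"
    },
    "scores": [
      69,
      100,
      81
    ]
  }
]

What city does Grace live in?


Path: records[2].address.city
Value: Paris

ANSWER: Paris


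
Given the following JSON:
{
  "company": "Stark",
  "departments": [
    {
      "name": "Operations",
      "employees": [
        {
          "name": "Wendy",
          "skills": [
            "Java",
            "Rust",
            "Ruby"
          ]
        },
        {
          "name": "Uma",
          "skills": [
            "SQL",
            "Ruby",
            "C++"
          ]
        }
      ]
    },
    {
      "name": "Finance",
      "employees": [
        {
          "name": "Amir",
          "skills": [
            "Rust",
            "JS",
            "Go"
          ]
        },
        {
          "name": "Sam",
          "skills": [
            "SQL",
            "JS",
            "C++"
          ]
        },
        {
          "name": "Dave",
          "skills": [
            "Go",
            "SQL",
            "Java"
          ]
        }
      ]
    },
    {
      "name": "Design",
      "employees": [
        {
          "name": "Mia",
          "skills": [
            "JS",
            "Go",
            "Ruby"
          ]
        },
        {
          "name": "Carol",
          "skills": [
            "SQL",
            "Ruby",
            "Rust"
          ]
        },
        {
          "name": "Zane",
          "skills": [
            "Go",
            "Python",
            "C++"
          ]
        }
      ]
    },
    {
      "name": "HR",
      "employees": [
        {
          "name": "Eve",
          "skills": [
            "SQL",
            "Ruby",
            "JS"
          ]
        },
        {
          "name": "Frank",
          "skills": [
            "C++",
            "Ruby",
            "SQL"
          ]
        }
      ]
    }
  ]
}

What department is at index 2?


Path: departments[2].name
Value: Design

ANSWER: Design


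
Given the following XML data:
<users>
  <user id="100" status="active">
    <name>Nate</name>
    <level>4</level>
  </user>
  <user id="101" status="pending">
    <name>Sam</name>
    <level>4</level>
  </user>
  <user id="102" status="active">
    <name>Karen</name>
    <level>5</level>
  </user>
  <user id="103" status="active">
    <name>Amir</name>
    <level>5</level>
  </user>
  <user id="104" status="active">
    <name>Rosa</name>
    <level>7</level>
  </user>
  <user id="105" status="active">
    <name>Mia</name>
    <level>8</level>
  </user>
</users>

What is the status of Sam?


Finding user with name = Sam
user id="101" status="pending"

ANSWER: pending


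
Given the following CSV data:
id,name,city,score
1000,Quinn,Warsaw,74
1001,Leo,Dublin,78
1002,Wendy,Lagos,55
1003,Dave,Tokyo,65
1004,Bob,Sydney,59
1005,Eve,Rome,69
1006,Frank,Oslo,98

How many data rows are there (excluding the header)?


Counting rows (excluding header):
Header: id,name,city,score
Data rows: 7

ANSWER: 7


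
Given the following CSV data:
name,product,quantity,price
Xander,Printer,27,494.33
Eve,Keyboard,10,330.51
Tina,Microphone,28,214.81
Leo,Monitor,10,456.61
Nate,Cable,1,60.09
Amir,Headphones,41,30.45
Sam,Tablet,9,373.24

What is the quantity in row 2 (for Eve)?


Row 2: Eve
Column 'quantity' = 10

ANSWER: 10


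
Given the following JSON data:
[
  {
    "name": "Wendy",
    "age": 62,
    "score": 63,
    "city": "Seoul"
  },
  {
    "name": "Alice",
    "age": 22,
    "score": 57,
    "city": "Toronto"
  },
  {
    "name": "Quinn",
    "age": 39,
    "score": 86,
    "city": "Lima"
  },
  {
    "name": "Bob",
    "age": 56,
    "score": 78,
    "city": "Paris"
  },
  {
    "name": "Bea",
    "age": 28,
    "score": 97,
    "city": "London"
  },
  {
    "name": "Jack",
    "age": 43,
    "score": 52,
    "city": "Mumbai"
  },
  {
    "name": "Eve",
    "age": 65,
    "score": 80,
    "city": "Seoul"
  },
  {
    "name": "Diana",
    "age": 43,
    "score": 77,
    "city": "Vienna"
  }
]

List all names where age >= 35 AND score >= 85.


Checking both conditions:
  Wendy (age=62, score=63) -> no
  Alice (age=22, score=57) -> no
  Quinn (age=39, score=86) -> YES
  Bob (age=56, score=78) -> no
  Bea (age=28, score=97) -> no
  Jack (age=43, score=52) -> no
  Eve (age=65, score=80) -> no
  Diana (age=43, score=77) -> no


ANSWER: Quinn


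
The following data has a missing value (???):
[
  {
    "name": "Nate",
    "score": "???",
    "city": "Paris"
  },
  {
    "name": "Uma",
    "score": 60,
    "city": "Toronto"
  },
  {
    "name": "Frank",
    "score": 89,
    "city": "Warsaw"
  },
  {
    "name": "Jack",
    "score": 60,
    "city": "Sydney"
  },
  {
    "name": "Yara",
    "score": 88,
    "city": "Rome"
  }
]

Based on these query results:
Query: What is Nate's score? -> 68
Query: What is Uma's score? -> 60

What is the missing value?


The missing value is Nate's score
From query: Nate's score = 68

ANSWER: 68


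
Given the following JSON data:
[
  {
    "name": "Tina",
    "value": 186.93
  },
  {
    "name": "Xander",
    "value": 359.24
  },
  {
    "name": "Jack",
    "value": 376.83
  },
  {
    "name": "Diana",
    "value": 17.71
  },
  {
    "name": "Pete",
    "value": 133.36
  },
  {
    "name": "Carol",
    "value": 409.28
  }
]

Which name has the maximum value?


Comparing values:
  Tina: 186.93
  Xander: 359.24
  Jack: 376.83
  Diana: 17.71
  Pete: 133.36
  Carol: 409.28
Maximum: Carol (409.28)

ANSWER: Carol


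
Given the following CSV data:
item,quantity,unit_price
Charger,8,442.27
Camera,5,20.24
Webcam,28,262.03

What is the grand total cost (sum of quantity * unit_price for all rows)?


Computing row totals:
  Charger: 8 * 442.27 = 3538.16
  Camera: 5 * 20.24 = 101.2
  Webcam: 28 * 262.03 = 7336.84
Grand total = 3538.16 + 101.2 + 7336.84 = 10976.2

ANSWER: 10976.2


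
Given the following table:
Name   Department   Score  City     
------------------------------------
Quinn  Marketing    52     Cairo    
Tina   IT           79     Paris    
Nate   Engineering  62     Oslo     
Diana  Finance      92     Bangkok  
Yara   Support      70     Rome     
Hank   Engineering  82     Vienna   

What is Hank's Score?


Row 6: Hank
Score = 82

ANSWER: 82


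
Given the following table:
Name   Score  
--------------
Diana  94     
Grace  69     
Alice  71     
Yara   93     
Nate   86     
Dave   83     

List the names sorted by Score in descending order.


Sorting by Score (descending):
  Diana: 94
  Yara: 93
  Nate: 86
  Dave: 83
  Alice: 71
  Grace: 69


ANSWER: Diana, Yara, Nate, Dave, Alice, Grace


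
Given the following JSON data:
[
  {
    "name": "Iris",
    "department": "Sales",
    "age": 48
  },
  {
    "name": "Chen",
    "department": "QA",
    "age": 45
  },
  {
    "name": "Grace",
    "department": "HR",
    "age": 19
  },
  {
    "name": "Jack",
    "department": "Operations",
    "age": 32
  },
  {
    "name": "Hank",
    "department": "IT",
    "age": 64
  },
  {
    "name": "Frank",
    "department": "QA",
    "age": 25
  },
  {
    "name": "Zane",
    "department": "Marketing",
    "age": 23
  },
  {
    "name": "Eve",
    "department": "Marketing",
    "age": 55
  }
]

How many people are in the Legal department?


Scanning records for department = Legal
  No matches found
Count: 0

ANSWER: 0


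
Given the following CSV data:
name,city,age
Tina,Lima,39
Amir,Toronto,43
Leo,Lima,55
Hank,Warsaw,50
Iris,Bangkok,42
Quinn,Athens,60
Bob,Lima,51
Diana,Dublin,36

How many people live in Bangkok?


Scanning city column for 'Bangkok':
  Row 5: Iris -> MATCH
Total matches: 1

ANSWER: 1


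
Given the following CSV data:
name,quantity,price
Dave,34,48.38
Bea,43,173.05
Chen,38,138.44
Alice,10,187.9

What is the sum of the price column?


Values in 'price' column:
  Row 1: 48.38
  Row 2: 173.05
  Row 3: 138.44
  Row 4: 187.9
Sum = 48.38 + 173.05 + 138.44 + 187.9 = 547.77

ANSWER: 547.77


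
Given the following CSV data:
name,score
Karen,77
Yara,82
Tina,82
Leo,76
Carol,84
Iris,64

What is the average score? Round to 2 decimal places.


Scores: 77, 82, 82, 76, 84, 64
Sum = 465
Count = 6
Average = 465 / 6 = 77.50

ANSWER: 77.50


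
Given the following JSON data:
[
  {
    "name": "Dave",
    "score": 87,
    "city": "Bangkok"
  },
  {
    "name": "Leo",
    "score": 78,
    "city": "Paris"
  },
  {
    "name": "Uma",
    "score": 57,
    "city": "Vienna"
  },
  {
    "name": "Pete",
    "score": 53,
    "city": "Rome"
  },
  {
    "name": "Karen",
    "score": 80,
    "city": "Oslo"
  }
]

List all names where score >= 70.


Filtering records where score >= 70:
  Dave (score=87) -> YES
  Leo (score=78) -> YES
  Uma (score=57) -> no
  Pete (score=53) -> no
  Karen (score=80) -> YES


ANSWER: Dave, Leo, Karen


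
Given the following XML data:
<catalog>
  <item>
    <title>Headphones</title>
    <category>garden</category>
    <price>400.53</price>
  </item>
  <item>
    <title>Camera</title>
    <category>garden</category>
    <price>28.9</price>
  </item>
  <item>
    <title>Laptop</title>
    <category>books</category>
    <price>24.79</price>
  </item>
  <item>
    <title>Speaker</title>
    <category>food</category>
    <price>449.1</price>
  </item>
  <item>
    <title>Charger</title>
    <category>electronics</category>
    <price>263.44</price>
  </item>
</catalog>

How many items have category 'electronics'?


Scanning <item> elements for <category>electronics</category>:
  Item 5: Charger -> MATCH
Count: 1

ANSWER: 1


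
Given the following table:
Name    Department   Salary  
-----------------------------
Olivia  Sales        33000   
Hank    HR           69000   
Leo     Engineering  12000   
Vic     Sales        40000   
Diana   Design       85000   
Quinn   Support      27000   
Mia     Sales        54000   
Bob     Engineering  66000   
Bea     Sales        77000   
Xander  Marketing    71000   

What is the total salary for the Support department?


Support department members:
  Quinn: 27000
Total = 27000 = 27000

ANSWER: 27000


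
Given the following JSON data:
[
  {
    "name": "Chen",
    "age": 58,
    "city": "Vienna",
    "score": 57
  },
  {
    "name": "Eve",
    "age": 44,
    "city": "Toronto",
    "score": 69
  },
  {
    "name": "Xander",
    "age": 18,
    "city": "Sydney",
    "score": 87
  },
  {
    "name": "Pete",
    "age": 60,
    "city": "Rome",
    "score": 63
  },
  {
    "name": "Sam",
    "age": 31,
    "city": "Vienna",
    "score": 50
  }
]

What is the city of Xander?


Looking up record where name = Xander
Record index: 2
Field 'city' = Sydney

ANSWER: Sydney


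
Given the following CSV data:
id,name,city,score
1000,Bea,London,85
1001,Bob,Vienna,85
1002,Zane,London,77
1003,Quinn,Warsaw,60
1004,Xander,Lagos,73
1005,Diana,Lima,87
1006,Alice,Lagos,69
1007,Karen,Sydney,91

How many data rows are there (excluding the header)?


Counting rows (excluding header):
Header: id,name,city,score
Data rows: 8

ANSWER: 8


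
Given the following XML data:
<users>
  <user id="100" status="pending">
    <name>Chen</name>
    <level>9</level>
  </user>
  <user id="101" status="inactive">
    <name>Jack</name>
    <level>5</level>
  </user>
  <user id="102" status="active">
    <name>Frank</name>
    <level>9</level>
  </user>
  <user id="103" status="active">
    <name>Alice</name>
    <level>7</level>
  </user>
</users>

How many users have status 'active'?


Counting users with status='active':
  Frank (id=102) -> MATCH
  Alice (id=103) -> MATCH
Count: 2

ANSWER: 2


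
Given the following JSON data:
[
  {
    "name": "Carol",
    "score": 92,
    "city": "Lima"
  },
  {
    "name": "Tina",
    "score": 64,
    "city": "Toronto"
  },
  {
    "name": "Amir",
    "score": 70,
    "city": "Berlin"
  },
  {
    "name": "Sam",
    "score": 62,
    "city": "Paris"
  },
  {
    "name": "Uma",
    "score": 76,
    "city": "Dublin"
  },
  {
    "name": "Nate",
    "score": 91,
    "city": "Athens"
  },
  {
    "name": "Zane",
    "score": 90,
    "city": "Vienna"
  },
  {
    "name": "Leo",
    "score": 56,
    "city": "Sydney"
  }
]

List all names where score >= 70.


Filtering records where score >= 70:
  Carol (score=92) -> YES
  Tina (score=64) -> no
  Amir (score=70) -> YES
  Sam (score=62) -> no
  Uma (score=76) -> YES
  Nate (score=91) -> YES
  Zane (score=90) -> YES
  Leo (score=56) -> no


ANSWER: Carol, Amir, Uma, Nate, Zane


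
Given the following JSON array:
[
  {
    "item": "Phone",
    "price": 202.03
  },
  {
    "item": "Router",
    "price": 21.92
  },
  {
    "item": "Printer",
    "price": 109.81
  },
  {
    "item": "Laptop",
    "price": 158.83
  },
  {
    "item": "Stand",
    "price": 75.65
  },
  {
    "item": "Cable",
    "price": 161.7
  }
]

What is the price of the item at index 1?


Array index 1 -> Router
price = 21.92

ANSWER: 21.92


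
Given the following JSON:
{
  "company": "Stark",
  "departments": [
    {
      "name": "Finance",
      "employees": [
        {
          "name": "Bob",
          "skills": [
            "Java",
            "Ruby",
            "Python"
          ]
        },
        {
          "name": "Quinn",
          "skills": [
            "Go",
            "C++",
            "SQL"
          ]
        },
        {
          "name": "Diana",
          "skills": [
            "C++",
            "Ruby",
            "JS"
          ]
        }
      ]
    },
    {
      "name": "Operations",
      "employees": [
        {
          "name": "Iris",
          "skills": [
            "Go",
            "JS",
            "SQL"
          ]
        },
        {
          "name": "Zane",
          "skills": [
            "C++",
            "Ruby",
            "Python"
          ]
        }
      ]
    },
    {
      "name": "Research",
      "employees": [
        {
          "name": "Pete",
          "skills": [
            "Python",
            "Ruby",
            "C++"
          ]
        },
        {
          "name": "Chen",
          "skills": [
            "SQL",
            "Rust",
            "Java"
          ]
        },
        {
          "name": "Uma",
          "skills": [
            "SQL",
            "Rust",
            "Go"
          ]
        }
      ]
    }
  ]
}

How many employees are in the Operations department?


Path: departments[1].employees
Count: 2

ANSWER: 2


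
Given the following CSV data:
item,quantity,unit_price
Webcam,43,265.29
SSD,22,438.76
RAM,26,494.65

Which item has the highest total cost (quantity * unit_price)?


Computing row totals:
  Webcam: 11407.47
  SSD: 9652.72
  RAM: 12860.9
Maximum: RAM (12860.9)

ANSWER: RAM


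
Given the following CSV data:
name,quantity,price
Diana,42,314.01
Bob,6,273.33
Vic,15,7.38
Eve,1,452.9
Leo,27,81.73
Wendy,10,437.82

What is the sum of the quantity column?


Values in 'quantity' column:
  Row 1: 42
  Row 2: 6
  Row 3: 15
  Row 4: 1
  Row 5: 27
  Row 6: 10
Sum = 42 + 6 + 15 + 1 + 27 + 10 = 101

ANSWER: 101


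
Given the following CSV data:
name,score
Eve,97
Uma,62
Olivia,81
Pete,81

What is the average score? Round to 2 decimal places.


Scores: 97, 62, 81, 81
Sum = 321
Count = 4
Average = 321 / 4 = 80.25

ANSWER: 80.25


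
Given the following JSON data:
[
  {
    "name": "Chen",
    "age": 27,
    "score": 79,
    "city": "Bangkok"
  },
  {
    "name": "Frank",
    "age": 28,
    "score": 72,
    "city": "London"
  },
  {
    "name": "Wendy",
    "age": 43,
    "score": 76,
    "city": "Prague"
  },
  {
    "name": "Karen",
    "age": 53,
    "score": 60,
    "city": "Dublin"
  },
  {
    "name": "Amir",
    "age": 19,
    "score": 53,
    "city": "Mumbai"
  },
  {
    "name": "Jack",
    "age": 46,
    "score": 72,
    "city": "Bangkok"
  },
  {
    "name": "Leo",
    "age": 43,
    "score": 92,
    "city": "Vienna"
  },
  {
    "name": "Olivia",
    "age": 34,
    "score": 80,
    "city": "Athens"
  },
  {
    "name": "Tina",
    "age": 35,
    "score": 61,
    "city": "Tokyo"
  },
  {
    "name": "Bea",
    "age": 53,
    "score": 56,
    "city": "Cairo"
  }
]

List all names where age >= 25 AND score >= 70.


Checking both conditions:
  Chen (age=27, score=79) -> YES
  Frank (age=28, score=72) -> YES
  Wendy (age=43, score=76) -> YES
  Karen (age=53, score=60) -> no
  Amir (age=19, score=53) -> no
  Jack (age=46, score=72) -> YES
  Leo (age=43, score=92) -> YES
  Olivia (age=34, score=80) -> YES
  Tina (age=35, score=61) -> no
  Bea (age=53, score=56) -> no


ANSWER: Chen, Frank, Wendy, Jack, Leo, Olivia


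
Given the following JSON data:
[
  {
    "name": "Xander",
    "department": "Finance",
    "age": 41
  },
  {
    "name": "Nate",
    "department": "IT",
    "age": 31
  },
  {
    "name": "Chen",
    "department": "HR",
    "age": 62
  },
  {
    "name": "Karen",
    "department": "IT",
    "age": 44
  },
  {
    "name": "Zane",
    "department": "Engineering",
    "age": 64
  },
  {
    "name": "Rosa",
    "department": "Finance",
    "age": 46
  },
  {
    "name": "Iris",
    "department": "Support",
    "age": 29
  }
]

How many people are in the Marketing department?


Scanning records for department = Marketing
  No matches found
Count: 0

ANSWER: 0


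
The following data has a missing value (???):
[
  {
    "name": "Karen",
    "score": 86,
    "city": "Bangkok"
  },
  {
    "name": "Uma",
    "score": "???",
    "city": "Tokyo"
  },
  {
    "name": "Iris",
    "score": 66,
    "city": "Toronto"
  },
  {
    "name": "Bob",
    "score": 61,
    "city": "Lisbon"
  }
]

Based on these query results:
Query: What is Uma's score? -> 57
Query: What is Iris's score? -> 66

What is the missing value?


The missing value is Uma's score
From query: Uma's score = 57

ANSWER: 57


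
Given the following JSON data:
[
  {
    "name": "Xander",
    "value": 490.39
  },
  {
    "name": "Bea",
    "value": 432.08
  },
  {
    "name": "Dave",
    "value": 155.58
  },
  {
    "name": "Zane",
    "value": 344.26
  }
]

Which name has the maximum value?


Comparing values:
  Xander: 490.39
  Bea: 432.08
  Dave: 155.58
  Zane: 344.26
Maximum: Xander (490.39)

ANSWER: Xander


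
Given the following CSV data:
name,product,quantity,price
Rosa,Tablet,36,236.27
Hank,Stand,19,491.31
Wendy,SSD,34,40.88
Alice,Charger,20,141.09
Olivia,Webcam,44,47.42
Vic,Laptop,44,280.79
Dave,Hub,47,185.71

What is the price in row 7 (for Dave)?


Row 7: Dave
Column 'price' = 185.71

ANSWER: 185.71


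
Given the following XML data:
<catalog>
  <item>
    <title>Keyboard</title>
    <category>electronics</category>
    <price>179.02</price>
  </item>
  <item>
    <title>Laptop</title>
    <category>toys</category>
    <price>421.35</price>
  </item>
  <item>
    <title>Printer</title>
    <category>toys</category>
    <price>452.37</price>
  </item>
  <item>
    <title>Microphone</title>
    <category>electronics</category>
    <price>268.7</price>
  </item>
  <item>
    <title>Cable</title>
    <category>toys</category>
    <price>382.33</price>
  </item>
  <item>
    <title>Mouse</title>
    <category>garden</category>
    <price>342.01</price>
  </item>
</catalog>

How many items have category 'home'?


Scanning <item> elements for <category>home</category>:
Count: 0

ANSWER: 0


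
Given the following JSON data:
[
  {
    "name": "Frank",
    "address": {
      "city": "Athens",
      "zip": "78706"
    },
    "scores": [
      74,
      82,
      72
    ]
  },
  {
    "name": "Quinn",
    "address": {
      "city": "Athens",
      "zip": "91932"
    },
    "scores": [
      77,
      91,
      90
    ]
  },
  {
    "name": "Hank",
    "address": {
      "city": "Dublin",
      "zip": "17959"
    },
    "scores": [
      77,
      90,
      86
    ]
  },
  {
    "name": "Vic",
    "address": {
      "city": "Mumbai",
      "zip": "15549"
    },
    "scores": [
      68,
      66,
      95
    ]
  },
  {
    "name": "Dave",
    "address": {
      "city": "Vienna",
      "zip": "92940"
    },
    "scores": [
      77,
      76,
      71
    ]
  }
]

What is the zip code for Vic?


Path: records[3].address.zip
Value: 15549

ANSWER: 15549


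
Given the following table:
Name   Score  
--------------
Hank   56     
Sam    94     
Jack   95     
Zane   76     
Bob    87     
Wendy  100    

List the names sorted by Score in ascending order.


Sorting by Score (ascending):
  Hank: 56
  Zane: 76
  Bob: 87
  Sam: 94
  Jack: 95
  Wendy: 100


ANSWER: Hank, Zane, Bob, Sam, Jack, Wendy


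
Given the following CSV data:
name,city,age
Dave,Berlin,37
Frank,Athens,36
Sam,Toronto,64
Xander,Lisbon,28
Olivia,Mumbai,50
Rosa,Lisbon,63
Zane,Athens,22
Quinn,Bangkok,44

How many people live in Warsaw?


Scanning city column for 'Warsaw':
Total matches: 0

ANSWER: 0


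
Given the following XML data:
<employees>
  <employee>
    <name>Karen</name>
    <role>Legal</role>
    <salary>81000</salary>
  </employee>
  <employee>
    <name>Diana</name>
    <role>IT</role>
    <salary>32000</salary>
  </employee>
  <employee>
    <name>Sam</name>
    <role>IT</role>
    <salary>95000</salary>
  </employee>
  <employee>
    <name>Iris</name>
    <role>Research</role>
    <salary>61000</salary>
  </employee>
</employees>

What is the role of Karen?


Searching for <employee> with <name>Karen</name>
Found at position 1
<role>Legal</role>

ANSWER: Legal


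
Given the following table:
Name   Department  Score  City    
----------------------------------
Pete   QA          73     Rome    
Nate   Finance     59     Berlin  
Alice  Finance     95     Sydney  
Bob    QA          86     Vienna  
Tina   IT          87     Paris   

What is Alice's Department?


Row 3: Alice
Department = Finance

ANSWER: Finance


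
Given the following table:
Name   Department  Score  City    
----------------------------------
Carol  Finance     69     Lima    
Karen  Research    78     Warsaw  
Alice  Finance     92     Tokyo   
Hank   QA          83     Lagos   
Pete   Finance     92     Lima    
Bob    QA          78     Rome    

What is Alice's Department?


Row 3: Alice
Department = Finance

ANSWER: Finance


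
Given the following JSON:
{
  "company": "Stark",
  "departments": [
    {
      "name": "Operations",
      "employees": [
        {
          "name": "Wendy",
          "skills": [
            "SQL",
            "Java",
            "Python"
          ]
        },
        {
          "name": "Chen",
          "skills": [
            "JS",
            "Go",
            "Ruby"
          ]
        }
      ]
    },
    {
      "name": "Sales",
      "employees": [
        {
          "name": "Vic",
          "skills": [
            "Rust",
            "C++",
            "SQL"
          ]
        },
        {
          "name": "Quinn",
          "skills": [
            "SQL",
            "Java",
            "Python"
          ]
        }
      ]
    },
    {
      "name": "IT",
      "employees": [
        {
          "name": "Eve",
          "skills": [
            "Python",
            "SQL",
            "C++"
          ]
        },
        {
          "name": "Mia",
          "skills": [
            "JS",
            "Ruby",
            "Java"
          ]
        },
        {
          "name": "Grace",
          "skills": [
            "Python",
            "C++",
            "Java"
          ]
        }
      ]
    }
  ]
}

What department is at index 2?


Path: departments[2].name
Value: IT

ANSWER: IT


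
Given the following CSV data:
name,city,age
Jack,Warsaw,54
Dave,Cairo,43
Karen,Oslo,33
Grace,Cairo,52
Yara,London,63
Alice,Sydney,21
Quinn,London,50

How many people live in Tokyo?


Scanning city column for 'Tokyo':
Total matches: 0

ANSWER: 0


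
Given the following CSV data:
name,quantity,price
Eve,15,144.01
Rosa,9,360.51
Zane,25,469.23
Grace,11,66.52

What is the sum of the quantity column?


Values in 'quantity' column:
  Row 1: 15
  Row 2: 9
  Row 3: 25
  Row 4: 11
Sum = 15 + 9 + 25 + 11 = 60

ANSWER: 60


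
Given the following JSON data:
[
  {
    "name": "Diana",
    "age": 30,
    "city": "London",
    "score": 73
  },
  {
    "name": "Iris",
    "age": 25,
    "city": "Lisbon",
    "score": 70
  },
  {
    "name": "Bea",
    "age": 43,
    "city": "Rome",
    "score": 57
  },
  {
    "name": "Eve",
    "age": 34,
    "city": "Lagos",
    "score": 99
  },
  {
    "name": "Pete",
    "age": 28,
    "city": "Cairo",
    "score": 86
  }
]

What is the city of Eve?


Looking up record where name = Eve
Record index: 3
Field 'city' = Lagos

ANSWER: Lagos


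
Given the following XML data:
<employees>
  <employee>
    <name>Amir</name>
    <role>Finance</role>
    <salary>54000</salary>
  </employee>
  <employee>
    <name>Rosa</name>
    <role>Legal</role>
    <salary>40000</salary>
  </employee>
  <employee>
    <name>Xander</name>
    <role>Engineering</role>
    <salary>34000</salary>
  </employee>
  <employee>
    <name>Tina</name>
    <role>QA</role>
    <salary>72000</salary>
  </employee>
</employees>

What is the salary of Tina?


Searching for <employee> with <name>Tina</name>
Found at position 4
<salary>72000</salary>

ANSWER: 72000


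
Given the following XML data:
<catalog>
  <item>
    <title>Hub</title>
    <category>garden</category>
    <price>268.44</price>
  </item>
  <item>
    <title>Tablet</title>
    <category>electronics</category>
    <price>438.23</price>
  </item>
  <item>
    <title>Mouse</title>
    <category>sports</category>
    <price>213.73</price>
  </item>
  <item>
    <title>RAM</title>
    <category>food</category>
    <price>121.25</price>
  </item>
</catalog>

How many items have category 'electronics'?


Scanning <item> elements for <category>electronics</category>:
  Item 2: Tablet -> MATCH
Count: 1

ANSWER: 1


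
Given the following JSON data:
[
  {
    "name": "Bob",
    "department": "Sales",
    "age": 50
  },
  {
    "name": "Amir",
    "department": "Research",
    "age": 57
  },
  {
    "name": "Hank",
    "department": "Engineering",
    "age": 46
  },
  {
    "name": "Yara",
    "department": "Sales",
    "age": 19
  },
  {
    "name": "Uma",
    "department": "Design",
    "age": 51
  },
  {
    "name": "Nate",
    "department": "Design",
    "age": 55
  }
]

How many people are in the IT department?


Scanning records for department = IT
  No matches found
Count: 0

ANSWER: 0


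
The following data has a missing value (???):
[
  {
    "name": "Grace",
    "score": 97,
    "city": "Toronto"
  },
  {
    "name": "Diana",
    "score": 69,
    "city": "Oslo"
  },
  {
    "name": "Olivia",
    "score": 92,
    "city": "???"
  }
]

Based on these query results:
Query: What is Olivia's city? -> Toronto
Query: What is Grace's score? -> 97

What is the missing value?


The missing value is Olivia's city
From query: Olivia's city = Toronto

ANSWER: Toronto
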